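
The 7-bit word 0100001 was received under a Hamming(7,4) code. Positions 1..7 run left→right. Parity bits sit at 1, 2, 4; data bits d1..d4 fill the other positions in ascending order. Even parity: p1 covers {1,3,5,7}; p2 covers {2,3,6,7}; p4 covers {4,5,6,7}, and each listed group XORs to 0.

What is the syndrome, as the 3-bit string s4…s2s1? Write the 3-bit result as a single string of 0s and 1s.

101

s1 (pos 1,3,5,7): 0⊕0⊕0⊕1 = 1
s2 (pos 2,3,6,7): 1⊕0⊕0⊕1 = 0
s4 (pos 4,5,6,7): 0⊕0⊕0⊕1 = 1
Syndrome s4…s1 = 101 → error at position 5.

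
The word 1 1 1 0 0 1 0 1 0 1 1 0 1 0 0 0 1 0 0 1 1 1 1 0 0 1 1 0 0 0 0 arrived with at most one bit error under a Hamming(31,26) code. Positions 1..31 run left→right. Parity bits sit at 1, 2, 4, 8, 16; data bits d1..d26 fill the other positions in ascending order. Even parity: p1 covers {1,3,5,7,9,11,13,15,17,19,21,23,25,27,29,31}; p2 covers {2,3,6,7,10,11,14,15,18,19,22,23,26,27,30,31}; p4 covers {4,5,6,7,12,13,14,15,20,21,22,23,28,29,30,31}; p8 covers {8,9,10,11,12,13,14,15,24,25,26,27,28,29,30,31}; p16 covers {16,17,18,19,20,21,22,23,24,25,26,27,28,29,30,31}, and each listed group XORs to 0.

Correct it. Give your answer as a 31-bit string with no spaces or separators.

s1 (pos 1,3,5,7,9,11,13,15,17,19,21,23,25,27,29,31): 1⊕1⊕0⊕0⊕0⊕1⊕1⊕0⊕1⊕0⊕1⊕1⊕0⊕1⊕0⊕0 = 0
s2 (pos 2,3,6,7,10,11,14,15,18,19,22,23,26,27,30,31): 1⊕1⊕1⊕0⊕1⊕1⊕0⊕0⊕0⊕0⊕1⊕1⊕1⊕1⊕0⊕0 = 1
s4 (pos 4,5,6,7,12,13,14,15,20,21,22,23,28,29,30,31): 0⊕0⊕1⊕0⊕0⊕1⊕0⊕0⊕1⊕1⊕1⊕1⊕0⊕0⊕0⊕0 = 0
s8 (pos 8,9,10,11,12,13,14,15,24,25,26,27,28,29,30,31): 1⊕0⊕1⊕1⊕0⊕1⊕0⊕0⊕0⊕0⊕1⊕1⊕0⊕0⊕0⊕0 = 0
s16 (pos 16,17,18,19,20,21,22,23,24,25,26,27,28,29,30,31): 0⊕1⊕0⊕0⊕1⊕1⊕1⊕1⊕0⊕0⊕1⊕1⊕0⊕0⊕0⊕0 = 1
Syndrome s16…s1 = 10010 → error at position 18.
Flip position 18: 1110010101101000100111100110000 → 1110010101101000110111100110000

1110010101101000110111100110000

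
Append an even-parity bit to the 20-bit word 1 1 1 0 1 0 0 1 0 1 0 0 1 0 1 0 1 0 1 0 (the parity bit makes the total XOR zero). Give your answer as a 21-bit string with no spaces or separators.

XOR of the 20 data bits: 1⊕1⊕1⊕0⊕1⊕0⊕0⊕1⊕0⊕1⊕0⊕0⊕1⊕0⊕1⊕0⊕1⊕0⊕1⊕0 = 0
Parity bit = 0 (so all 21 bits XOR to 0).

111010010100101010100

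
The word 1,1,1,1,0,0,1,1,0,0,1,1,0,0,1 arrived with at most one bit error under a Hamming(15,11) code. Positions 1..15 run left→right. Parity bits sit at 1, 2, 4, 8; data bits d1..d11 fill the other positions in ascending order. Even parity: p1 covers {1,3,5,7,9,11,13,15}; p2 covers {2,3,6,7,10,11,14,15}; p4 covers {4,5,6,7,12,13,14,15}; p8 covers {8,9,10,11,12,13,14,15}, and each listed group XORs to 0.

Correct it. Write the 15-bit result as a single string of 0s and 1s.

110100110011001

s1 (pos 1,3,5,7,9,11,13,15): 1⊕1⊕0⊕1⊕0⊕1⊕0⊕1 = 1
s2 (pos 2,3,6,7,10,11,14,15): 1⊕1⊕0⊕1⊕0⊕1⊕0⊕1 = 1
s4 (pos 4,5,6,7,12,13,14,15): 1⊕0⊕0⊕1⊕1⊕0⊕0⊕1 = 0
s8 (pos 8,9,10,11,12,13,14,15): 1⊕0⊕0⊕1⊕1⊕0⊕0⊕1 = 0
Syndrome s8…s1 = 0011 → error at position 3.
Flip position 3: 111100110011001 → 110100110011001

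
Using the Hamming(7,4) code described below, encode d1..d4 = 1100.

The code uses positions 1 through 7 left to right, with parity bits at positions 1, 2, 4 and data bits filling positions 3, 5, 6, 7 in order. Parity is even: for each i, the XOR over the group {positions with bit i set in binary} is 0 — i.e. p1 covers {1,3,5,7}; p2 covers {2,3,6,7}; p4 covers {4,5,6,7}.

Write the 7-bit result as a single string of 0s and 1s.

Place data at non-parity positions: p1 p2 1 p4 1 0 0
p1 (pos 1,3,5,7): XOR of data positions = 1⊕1⊕0 = 0
p2 (pos 2,3,6,7): XOR of data positions = 1⊕0⊕0 = 1
p4 (pos 4,5,6,7): XOR of data positions = 1⊕0⊕0 = 1
Codeword: 0111100

0111100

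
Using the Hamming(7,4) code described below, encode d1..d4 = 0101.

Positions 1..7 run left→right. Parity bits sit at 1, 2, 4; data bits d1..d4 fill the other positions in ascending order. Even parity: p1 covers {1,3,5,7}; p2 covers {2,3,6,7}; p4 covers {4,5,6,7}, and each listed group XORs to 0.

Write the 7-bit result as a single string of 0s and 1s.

Place data at non-parity positions: p1 p2 0 p4 1 0 1
p1 (pos 1,3,5,7): XOR of data positions = 0⊕1⊕1 = 0
p2 (pos 2,3,6,7): XOR of data positions = 0⊕0⊕1 = 1
p4 (pos 4,5,6,7): XOR of data positions = 1⊕0⊕1 = 0
Codeword: 0100101

0100101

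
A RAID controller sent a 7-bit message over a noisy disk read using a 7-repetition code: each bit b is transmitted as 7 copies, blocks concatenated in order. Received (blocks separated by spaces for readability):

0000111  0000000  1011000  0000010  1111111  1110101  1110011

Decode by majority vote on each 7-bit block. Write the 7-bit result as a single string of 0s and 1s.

Block 1 (0000111): 3 ones → 0
Block 2 (0000000): 0 ones → 0
Block 3 (1011000): 3 ones → 0
Block 4 (0000010): 1 one → 0
Block 5 (1111111): 7 ones → 1
Block 6 (1110101): 5 ones → 1
Block 7 (1110011): 5 ones → 1

0000111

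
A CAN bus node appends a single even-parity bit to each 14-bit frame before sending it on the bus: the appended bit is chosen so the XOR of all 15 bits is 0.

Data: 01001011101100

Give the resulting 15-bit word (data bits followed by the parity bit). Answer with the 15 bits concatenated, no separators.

XOR of the 14 data bits: 0⊕1⊕0⊕0⊕1⊕0⊕1⊕1⊕1⊕0⊕1⊕1⊕0⊕0 = 1
Parity bit = 1 (so all 15 bits XOR to 0).

010010111011001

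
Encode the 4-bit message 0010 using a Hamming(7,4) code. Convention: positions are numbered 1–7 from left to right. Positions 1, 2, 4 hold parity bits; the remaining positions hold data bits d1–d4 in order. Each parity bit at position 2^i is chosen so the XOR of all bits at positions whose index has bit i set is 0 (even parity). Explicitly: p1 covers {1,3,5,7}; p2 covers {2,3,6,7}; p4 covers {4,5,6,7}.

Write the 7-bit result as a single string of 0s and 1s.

Place data at non-parity positions: p1 p2 0 p4 0 1 0
p1 (pos 1,3,5,7): XOR of data positions = 0⊕0⊕0 = 0
p2 (pos 2,3,6,7): XOR of data positions = 0⊕1⊕0 = 1
p4 (pos 4,5,6,7): XOR of data positions = 0⊕1⊕0 = 1
Codeword: 0101010

0101010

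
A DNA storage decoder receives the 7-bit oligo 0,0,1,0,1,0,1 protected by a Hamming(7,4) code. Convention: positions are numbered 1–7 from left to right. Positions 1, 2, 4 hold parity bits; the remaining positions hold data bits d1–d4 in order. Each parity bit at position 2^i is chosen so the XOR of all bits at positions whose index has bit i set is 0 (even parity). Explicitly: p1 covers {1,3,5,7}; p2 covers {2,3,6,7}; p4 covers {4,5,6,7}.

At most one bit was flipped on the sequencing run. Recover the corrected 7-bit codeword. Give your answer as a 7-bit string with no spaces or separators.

s1 (pos 1,3,5,7): 0⊕1⊕1⊕1 = 1
s2 (pos 2,3,6,7): 0⊕1⊕0⊕1 = 0
s4 (pos 4,5,6,7): 0⊕1⊕0⊕1 = 0
Syndrome s4…s1 = 001 → error at position 1.
Flip position 1: 0010101 → 1010101

1010101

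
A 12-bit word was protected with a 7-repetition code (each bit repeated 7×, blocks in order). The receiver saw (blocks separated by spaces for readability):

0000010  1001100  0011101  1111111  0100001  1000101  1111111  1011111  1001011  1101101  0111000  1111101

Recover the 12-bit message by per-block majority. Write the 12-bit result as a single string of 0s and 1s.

Block 1 (0000010): 1 one → 0
Block 2 (1001100): 3 ones → 0
Block 3 (0011101): 4 ones → 1
Block 4 (1111111): 7 ones → 1
Block 5 (0100001): 2 ones → 0
Block 6 (1000101): 3 ones → 0
Block 7 (1111111): 7 ones → 1
Block 8 (1011111): 6 ones → 1
Block 9 (1001011): 4 ones → 1
Block 10 (1101101): 5 ones → 1
Block 11 (0111000): 3 ones → 0
Block 12 (1111101): 6 ones → 1

001100111101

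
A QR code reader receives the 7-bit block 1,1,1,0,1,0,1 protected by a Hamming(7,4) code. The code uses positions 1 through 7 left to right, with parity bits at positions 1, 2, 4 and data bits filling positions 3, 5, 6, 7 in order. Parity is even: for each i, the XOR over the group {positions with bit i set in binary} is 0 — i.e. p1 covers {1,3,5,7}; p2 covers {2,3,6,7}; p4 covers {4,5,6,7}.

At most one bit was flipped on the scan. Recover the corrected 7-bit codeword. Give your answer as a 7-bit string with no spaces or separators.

1010101

s1 (pos 1,3,5,7): 1⊕1⊕1⊕1 = 0
s2 (pos 2,3,6,7): 1⊕1⊕0⊕1 = 1
s4 (pos 4,5,6,7): 0⊕1⊕0⊕1 = 0
Syndrome s4…s1 = 010 → error at position 2.
Flip position 2: 1110101 → 1010101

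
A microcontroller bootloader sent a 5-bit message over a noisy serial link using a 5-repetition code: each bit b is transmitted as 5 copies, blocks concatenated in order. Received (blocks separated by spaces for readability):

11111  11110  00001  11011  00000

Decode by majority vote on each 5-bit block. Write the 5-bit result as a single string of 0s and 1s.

Block 1 (11111): 5 ones → 1
Block 2 (11110): 4 ones → 1
Block 3 (00001): 1 one → 0
Block 4 (11011): 4 ones → 1
Block 5 (00000): 0 ones → 0

11010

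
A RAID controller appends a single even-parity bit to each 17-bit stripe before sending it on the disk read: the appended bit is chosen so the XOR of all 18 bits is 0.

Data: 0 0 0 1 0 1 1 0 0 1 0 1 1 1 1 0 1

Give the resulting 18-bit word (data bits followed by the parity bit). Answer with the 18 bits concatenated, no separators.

XOR of the 17 data bits: 0⊕0⊕0⊕1⊕0⊕1⊕1⊕0⊕0⊕1⊕0⊕1⊕1⊕1⊕1⊕0⊕1 = 1
Parity bit = 1 (so all 18 bits XOR to 0).

000101100101111011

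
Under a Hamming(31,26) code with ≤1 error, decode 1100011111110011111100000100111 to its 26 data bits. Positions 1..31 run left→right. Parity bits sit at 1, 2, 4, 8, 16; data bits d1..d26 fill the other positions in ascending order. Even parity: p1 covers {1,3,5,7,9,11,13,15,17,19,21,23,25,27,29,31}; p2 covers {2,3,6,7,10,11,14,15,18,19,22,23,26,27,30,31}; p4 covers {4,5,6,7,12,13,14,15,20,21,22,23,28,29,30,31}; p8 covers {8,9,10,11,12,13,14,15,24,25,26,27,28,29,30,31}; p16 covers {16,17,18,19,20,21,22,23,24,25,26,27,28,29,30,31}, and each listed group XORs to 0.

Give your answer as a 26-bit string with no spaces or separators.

s1 (pos 1,3,5,7,9,11,13,15,17,19,21,23,25,27,29,31): 1⊕0⊕0⊕1⊕1⊕1⊕0⊕1⊕1⊕1⊕0⊕0⊕0⊕0⊕1⊕1 = 1
s2 (pos 2,3,6,7,10,11,14,15,18,19,22,23,26,27,30,31): 1⊕0⊕1⊕1⊕1⊕1⊕0⊕1⊕1⊕1⊕0⊕0⊕1⊕0⊕1⊕1 = 1
s4 (pos 4,5,6,7,12,13,14,15,20,21,22,23,28,29,30,31): 0⊕0⊕1⊕1⊕1⊕0⊕0⊕1⊕1⊕0⊕0⊕0⊕0⊕1⊕1⊕1 = 0
s8 (pos 8,9,10,11,12,13,14,15,24,25,26,27,28,29,30,31): 1⊕1⊕1⊕1⊕1⊕0⊕0⊕1⊕0⊕0⊕1⊕0⊕0⊕1⊕1⊕1 = 0
s16 (pos 16,17,18,19,20,21,22,23,24,25,26,27,28,29,30,31): 1⊕1⊕1⊕1⊕1⊕0⊕0⊕0⊕0⊕0⊕1⊕0⊕0⊕1⊕1⊕1 = 1
Syndrome s16…s1 = 10011 → error at position 19.
Flip position 19: 1100011111110011111100000100111 → 1100011111110011110100000100111
Read data bits from positions 3,5,6,7,9,10,11,12,13,14,15,17,18,19,20,21,22,23,24,25,26,27,28,29,30,31: 00111111001110100000100111

00111111001110100000100111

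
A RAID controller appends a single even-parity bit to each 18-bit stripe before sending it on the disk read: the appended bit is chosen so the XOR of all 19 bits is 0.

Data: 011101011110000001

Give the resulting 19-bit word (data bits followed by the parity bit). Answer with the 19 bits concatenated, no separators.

XOR of the 18 data bits: 0⊕1⊕1⊕1⊕0⊕1⊕0⊕1⊕1⊕1⊕1⊕0⊕0⊕0⊕0⊕0⊕0⊕1 = 1
Parity bit = 1 (so all 19 bits XOR to 0).

0111010111100000011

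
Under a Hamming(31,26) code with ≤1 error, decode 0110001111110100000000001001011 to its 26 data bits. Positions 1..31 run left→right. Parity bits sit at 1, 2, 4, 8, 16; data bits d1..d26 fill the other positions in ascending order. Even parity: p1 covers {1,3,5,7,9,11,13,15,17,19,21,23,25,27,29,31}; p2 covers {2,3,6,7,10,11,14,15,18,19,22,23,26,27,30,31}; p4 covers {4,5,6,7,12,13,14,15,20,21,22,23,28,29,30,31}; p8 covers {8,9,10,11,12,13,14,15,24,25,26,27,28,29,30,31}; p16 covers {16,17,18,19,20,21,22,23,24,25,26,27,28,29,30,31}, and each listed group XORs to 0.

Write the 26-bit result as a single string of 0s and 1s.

10011111010000000001001011

s1 (pos 1,3,5,7,9,11,13,15,17,19,21,23,25,27,29,31): 0⊕1⊕0⊕1⊕1⊕1⊕0⊕0⊕0⊕0⊕0⊕0⊕1⊕0⊕0⊕1 = 0
s2 (pos 2,3,6,7,10,11,14,15,18,19,22,23,26,27,30,31): 1⊕1⊕0⊕1⊕1⊕1⊕1⊕0⊕0⊕0⊕0⊕0⊕0⊕0⊕1⊕1 = 0
s4 (pos 4,5,6,7,12,13,14,15,20,21,22,23,28,29,30,31): 0⊕0⊕0⊕1⊕1⊕0⊕1⊕0⊕0⊕0⊕0⊕0⊕1⊕0⊕1⊕1 = 0
s8 (pos 8,9,10,11,12,13,14,15,24,25,26,27,28,29,30,31): 1⊕1⊕1⊕1⊕1⊕0⊕1⊕0⊕0⊕1⊕0⊕0⊕1⊕0⊕1⊕1 = 0
s16 (pos 16,17,18,19,20,21,22,23,24,25,26,27,28,29,30,31): 0⊕0⊕0⊕0⊕0⊕0⊕0⊕0⊕0⊕1⊕0⊕0⊕1⊕0⊕1⊕1 = 0
Syndrome s16…s1 = 00000 → no error.
Read data bits from positions 3,5,6,7,9,10,11,12,13,14,15,17,18,19,20,21,22,23,24,25,26,27,28,29,30,31: 10011111010000000001001011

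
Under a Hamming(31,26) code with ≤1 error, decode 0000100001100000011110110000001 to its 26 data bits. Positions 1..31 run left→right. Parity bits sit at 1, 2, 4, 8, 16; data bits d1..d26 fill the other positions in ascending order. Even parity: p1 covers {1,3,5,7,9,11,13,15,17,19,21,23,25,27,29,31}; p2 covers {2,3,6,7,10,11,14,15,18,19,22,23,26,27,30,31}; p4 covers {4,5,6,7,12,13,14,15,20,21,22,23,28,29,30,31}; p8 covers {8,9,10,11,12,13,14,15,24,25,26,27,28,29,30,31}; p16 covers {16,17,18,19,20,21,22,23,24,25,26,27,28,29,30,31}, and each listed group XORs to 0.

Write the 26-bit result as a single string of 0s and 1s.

s1 (pos 1,3,5,7,9,11,13,15,17,19,21,23,25,27,29,31): 0⊕0⊕1⊕0⊕0⊕1⊕0⊕0⊕0⊕1⊕1⊕1⊕0⊕0⊕0⊕1 = 0
s2 (pos 2,3,6,7,10,11,14,15,18,19,22,23,26,27,30,31): 0⊕0⊕0⊕0⊕1⊕1⊕0⊕0⊕1⊕1⊕0⊕1⊕0⊕0⊕0⊕1 = 0
s4 (pos 4,5,6,7,12,13,14,15,20,21,22,23,28,29,30,31): 0⊕1⊕0⊕0⊕0⊕0⊕0⊕0⊕1⊕1⊕0⊕1⊕0⊕0⊕0⊕1 = 1
s8 (pos 8,9,10,11,12,13,14,15,24,25,26,27,28,29,30,31): 0⊕0⊕1⊕1⊕0⊕0⊕0⊕0⊕1⊕0⊕0⊕0⊕0⊕0⊕0⊕1 = 0
s16 (pos 16,17,18,19,20,21,22,23,24,25,26,27,28,29,30,31): 0⊕0⊕1⊕1⊕1⊕1⊕0⊕1⊕1⊕0⊕0⊕0⊕0⊕0⊕0⊕1 = 1
Syndrome s16…s1 = 10100 → error at position 20.
Flip position 20: 0000100001100000011110110000001 → 0000100001100000011010110000001
Read data bits from positions 3,5,6,7,9,10,11,12,13,14,15,17,18,19,20,21,22,23,24,25,26,27,28,29,30,31: 01000110000011010110000001

01000110000011010110000001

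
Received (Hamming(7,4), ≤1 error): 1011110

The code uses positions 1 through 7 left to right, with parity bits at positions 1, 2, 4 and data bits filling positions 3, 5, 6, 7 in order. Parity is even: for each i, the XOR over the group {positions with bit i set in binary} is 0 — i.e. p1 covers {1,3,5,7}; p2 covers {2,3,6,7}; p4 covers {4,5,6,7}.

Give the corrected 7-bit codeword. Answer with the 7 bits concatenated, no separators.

1011010

s1 (pos 1,3,5,7): 1⊕1⊕1⊕0 = 1
s2 (pos 2,3,6,7): 0⊕1⊕1⊕0 = 0
s4 (pos 4,5,6,7): 1⊕1⊕1⊕0 = 1
Syndrome s4…s1 = 101 → error at position 5.
Flip position 5: 1011110 → 1011010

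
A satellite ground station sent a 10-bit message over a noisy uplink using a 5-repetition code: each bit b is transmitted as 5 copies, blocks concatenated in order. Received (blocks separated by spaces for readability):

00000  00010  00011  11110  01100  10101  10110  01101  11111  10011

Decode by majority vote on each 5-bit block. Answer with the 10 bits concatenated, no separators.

0001011111

Block 1 (00000): 0 ones → 0
Block 2 (00010): 1 one → 0
Block 3 (00011): 2 ones → 0
Block 4 (11110): 4 ones → 1
Block 5 (01100): 2 ones → 0
Block 6 (10101): 3 ones → 1
Block 7 (10110): 3 ones → 1
Block 8 (01101): 3 ones → 1
Block 9 (11111): 5 ones → 1
Block 10 (10011): 3 ones → 1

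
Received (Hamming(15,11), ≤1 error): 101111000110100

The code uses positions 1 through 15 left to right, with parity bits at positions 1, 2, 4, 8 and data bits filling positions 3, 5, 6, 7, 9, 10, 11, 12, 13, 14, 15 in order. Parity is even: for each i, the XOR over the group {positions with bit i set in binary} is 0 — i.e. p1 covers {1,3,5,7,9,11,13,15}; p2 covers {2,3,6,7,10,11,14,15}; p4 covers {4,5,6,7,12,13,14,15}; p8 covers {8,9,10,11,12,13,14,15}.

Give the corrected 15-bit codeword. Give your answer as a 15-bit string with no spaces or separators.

s1 (pos 1,3,5,7,9,11,13,15): 1⊕1⊕1⊕0⊕0⊕1⊕1⊕0 = 1
s2 (pos 2,3,6,7,10,11,14,15): 0⊕1⊕1⊕0⊕1⊕1⊕0⊕0 = 0
s4 (pos 4,5,6,7,12,13,14,15): 1⊕1⊕1⊕0⊕0⊕1⊕0⊕0 = 0
s8 (pos 8,9,10,11,12,13,14,15): 0⊕0⊕1⊕1⊕0⊕1⊕0⊕0 = 1
Syndrome s8…s1 = 1001 → error at position 9.
Flip position 9: 101111000110100 → 101111001110100

101111001110100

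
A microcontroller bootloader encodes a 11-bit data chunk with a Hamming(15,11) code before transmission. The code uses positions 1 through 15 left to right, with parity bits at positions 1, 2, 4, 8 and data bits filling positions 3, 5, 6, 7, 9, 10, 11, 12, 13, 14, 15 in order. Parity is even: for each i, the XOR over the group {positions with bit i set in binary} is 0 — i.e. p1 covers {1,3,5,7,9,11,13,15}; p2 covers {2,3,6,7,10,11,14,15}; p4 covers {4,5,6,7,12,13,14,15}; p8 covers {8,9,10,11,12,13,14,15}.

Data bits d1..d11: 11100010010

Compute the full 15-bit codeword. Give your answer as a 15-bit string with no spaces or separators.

Place data at non-parity positions: p1 p2 1 p4 1 1 0 p8 0 0 1 0 0 1 0
p1 (pos 1,3,5,7,9,11,13,15): XOR of data positions = 1⊕1⊕0⊕0⊕1⊕0⊕0 = 1
p2 (pos 2,3,6,7,10,11,14,15): XOR of data positions = 1⊕1⊕0⊕0⊕1⊕1⊕0 = 0
p4 (pos 4,5,6,7,12,13,14,15): XOR of data positions = 1⊕1⊕0⊕0⊕0⊕1⊕0 = 1
p8 (pos 8,9,10,11,12,13,14,15): XOR of data positions = 0⊕0⊕1⊕0⊕0⊕1⊕0 = 0
Codeword: 101111000010010

101111000010010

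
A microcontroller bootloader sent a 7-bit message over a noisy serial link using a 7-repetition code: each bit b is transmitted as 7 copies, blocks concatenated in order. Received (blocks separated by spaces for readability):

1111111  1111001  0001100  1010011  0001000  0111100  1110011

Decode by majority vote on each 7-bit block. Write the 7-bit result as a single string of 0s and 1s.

1101011

Block 1 (1111111): 7 ones → 1
Block 2 (1111001): 5 ones → 1
Block 3 (0001100): 2 ones → 0
Block 4 (1010011): 4 ones → 1
Block 5 (0001000): 1 one → 0
Block 6 (0111100): 4 ones → 1
Block 7 (1110011): 5 ones → 1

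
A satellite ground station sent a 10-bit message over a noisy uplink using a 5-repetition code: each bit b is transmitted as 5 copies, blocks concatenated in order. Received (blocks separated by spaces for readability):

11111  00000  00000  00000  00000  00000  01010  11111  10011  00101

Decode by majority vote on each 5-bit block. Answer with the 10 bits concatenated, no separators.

1000000110

Block 1 (11111): 5 ones → 1
Block 2 (00000): 0 ones → 0
Block 3 (00000): 0 ones → 0
Block 4 (00000): 0 ones → 0
Block 5 (00000): 0 ones → 0
Block 6 (00000): 0 ones → 0
Block 7 (01010): 2 ones → 0
Block 8 (11111): 5 ones → 1
Block 9 (10011): 3 ones → 1
Block 10 (00101): 2 ones → 0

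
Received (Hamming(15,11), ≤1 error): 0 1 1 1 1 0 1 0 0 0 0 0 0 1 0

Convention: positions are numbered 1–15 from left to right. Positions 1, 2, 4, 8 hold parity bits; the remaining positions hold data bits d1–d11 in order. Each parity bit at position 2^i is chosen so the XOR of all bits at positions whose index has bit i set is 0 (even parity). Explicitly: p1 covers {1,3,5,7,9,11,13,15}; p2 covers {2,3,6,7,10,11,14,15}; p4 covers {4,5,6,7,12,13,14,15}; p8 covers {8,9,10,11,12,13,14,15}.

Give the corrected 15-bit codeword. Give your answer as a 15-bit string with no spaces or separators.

s1 (pos 1,3,5,7,9,11,13,15): 0⊕1⊕1⊕1⊕0⊕0⊕0⊕0 = 1
s2 (pos 2,3,6,7,10,11,14,15): 1⊕1⊕0⊕1⊕0⊕0⊕1⊕0 = 0
s4 (pos 4,5,6,7,12,13,14,15): 1⊕1⊕0⊕1⊕0⊕0⊕1⊕0 = 0
s8 (pos 8,9,10,11,12,13,14,15): 0⊕0⊕0⊕0⊕0⊕0⊕1⊕0 = 1
Syndrome s8…s1 = 1001 → error at position 9.
Flip position 9: 011110100000010 → 011110101000010

011110101000010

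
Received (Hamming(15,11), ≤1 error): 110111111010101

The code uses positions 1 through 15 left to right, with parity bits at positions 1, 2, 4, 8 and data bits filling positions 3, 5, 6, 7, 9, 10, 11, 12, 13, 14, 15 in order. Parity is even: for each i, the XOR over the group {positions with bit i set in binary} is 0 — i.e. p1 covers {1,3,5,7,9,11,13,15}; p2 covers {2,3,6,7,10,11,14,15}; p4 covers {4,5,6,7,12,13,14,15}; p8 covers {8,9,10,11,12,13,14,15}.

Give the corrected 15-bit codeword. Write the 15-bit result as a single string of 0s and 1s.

s1 (pos 1,3,5,7,9,11,13,15): 1⊕0⊕1⊕1⊕1⊕1⊕1⊕1 = 1
s2 (pos 2,3,6,7,10,11,14,15): 1⊕0⊕1⊕1⊕0⊕1⊕0⊕1 = 1
s4 (pos 4,5,6,7,12,13,14,15): 1⊕1⊕1⊕1⊕0⊕1⊕0⊕1 = 0
s8 (pos 8,9,10,11,12,13,14,15): 1⊕1⊕0⊕1⊕0⊕1⊕0⊕1 = 1
Syndrome s8…s1 = 1011 → error at position 11.
Flip position 11: 110111111010101 → 110111111000101

110111111000101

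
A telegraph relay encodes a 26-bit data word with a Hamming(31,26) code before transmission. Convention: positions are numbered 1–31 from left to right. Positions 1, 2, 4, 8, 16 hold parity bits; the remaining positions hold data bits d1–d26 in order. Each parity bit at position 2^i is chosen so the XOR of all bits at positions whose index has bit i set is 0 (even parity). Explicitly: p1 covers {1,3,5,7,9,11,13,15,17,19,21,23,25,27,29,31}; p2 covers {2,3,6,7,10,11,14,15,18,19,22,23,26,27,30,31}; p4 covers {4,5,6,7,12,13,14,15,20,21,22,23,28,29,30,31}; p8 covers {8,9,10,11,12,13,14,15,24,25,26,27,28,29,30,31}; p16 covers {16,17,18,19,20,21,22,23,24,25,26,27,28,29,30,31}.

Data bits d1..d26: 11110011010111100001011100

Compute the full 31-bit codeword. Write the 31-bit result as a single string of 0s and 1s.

1010111100110100111100001011100

Place data at non-parity positions: p1 p2 1 p4 1 1 1 p8 0 0 1 1 0 1 0 p16 1 1 1 1 0 0 0 0 1 0 1 1 1 0 0
p1 (pos 1,3,5,7,9,11,13,15,17,19,21,23,25,27,29,31): XOR of data positions = 1⊕1⊕1⊕0⊕1⊕0⊕0⊕1⊕1⊕0⊕0⊕1⊕1⊕1⊕0 = 1
p2 (pos 2,3,6,7,10,11,14,15,18,19,22,23,26,27,30,31): XOR of data positions = 1⊕1⊕1⊕0⊕1⊕1⊕0⊕1⊕1⊕0⊕0⊕0⊕1⊕0⊕0 = 0
p4 (pos 4,5,6,7,12,13,14,15,20,21,22,23,28,29,30,31): XOR of data positions = 1⊕1⊕1⊕1⊕0⊕1⊕0⊕1⊕0⊕0⊕0⊕1⊕1⊕0⊕0 = 0
p8 (pos 8,9,10,11,12,13,14,15,24,25,26,27,28,29,30,31): XOR of data positions = 0⊕0⊕1⊕1⊕0⊕1⊕0⊕0⊕1⊕0⊕1⊕1⊕1⊕0⊕0 = 1
p16 (pos 16,17,18,19,20,21,22,23,24,25,26,27,28,29,30,31): XOR of data positions = 1⊕1⊕1⊕1⊕0⊕0⊕0⊕0⊕1⊕0⊕1⊕1⊕1⊕0⊕0 = 0
Codeword: 1010111100110100111100001011100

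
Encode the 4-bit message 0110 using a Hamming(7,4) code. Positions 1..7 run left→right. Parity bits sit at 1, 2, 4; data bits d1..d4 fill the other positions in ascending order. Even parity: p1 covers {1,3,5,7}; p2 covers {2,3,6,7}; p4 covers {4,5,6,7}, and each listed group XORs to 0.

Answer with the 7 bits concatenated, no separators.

Place data at non-parity positions: p1 p2 0 p4 1 1 0
p1 (pos 1,3,5,7): XOR of data positions = 0⊕1⊕0 = 1
p2 (pos 2,3,6,7): XOR of data positions = 0⊕1⊕0 = 1
p4 (pos 4,5,6,7): XOR of data positions = 1⊕1⊕0 = 0
Codeword: 1100110

1100110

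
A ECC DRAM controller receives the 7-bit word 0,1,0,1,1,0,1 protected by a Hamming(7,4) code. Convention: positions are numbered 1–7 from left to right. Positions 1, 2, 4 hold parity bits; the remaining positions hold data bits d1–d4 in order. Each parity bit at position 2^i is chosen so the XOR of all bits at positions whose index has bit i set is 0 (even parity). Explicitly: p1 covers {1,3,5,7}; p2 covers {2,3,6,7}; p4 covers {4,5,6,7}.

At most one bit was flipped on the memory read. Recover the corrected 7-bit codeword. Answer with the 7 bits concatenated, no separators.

0100101

s1 (pos 1,3,5,7): 0⊕0⊕1⊕1 = 0
s2 (pos 2,3,6,7): 1⊕0⊕0⊕1 = 0
s4 (pos 4,5,6,7): 1⊕1⊕0⊕1 = 1
Syndrome s4…s1 = 100 → error at position 4.
Flip position 4: 0101101 → 0100101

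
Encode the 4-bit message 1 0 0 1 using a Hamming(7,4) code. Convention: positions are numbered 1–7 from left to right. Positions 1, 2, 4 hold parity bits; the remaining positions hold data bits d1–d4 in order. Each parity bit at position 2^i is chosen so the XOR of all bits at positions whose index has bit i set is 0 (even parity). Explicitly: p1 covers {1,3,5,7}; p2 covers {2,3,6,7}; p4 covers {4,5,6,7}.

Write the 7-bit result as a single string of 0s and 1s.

Place data at non-parity positions: p1 p2 1 p4 0 0 1
p1 (pos 1,3,5,7): XOR of data positions = 1⊕0⊕1 = 0
p2 (pos 2,3,6,7): XOR of data positions = 1⊕0⊕1 = 0
p4 (pos 4,5,6,7): XOR of data positions = 0⊕0⊕1 = 1
Codeword: 0011001

0011001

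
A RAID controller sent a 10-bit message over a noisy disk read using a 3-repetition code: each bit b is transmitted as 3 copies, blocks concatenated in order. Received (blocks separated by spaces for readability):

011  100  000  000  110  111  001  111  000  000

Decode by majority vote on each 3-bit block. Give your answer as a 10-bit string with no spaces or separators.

Block 1 (011): 2 ones → 1
Block 2 (100): 1 one → 0
Block 3 (000): 0 ones → 0
Block 4 (000): 0 ones → 0
Block 5 (110): 2 ones → 1
Block 6 (111): 3 ones → 1
Block 7 (001): 1 one → 0
Block 8 (111): 3 ones → 1
Block 9 (000): 0 ones → 0
Block 10 (000): 0 ones → 0

1000110100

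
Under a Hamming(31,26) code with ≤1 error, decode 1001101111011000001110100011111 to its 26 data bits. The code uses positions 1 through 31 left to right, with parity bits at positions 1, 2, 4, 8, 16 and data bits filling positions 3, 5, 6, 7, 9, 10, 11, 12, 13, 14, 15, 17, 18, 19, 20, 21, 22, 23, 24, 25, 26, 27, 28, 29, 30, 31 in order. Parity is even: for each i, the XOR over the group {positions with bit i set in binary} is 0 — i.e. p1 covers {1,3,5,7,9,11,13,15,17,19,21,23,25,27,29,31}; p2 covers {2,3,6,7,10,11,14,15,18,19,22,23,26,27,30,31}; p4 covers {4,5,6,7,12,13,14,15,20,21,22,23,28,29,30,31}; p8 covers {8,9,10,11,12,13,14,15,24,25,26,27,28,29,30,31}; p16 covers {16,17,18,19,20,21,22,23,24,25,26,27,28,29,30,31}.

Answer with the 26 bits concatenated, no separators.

01011101100000110100011111

s1 (pos 1,3,5,7,9,11,13,15,17,19,21,23,25,27,29,31): 1⊕0⊕1⊕1⊕1⊕0⊕1⊕0⊕0⊕1⊕1⊕1⊕0⊕1⊕1⊕1 = 1
s2 (pos 2,3,6,7,10,11,14,15,18,19,22,23,26,27,30,31): 0⊕0⊕0⊕1⊕1⊕0⊕0⊕0⊕0⊕1⊕0⊕1⊕0⊕1⊕1⊕1 = 1
s4 (pos 4,5,6,7,12,13,14,15,20,21,22,23,28,29,30,31): 1⊕1⊕0⊕1⊕1⊕1⊕0⊕0⊕1⊕1⊕0⊕1⊕1⊕1⊕1⊕1 = 0
s8 (pos 8,9,10,11,12,13,14,15,24,25,26,27,28,29,30,31): 1⊕1⊕1⊕0⊕1⊕1⊕0⊕0⊕0⊕0⊕0⊕1⊕1⊕1⊕1⊕1 = 0
s16 (pos 16,17,18,19,20,21,22,23,24,25,26,27,28,29,30,31): 0⊕0⊕0⊕1⊕1⊕1⊕0⊕1⊕0⊕0⊕0⊕1⊕1⊕1⊕1⊕1 = 1
Syndrome s16…s1 = 10011 → error at position 19.
Flip position 19: 1001101111011000001110100011111 → 1001101111011000000110100011111
Read data bits from positions 3,5,6,7,9,10,11,12,13,14,15,17,18,19,20,21,22,23,24,25,26,27,28,29,30,31: 01011101100000110100011111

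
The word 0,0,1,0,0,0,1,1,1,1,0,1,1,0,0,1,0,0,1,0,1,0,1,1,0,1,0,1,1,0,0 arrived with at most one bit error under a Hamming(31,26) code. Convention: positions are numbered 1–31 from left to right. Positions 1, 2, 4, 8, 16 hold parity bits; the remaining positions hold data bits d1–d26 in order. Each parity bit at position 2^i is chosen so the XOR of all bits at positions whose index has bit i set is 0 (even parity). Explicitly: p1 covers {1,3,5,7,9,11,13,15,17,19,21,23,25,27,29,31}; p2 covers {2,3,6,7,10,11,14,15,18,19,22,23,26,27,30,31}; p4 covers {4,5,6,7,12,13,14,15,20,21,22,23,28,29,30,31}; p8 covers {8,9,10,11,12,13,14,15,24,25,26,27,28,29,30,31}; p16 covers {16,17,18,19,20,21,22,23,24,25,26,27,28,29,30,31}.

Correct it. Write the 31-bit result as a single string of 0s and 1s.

0010001111001001001010110101100

s1 (pos 1,3,5,7,9,11,13,15,17,19,21,23,25,27,29,31): 0⊕1⊕0⊕1⊕1⊕0⊕1⊕0⊕0⊕1⊕1⊕1⊕0⊕0⊕1⊕0 = 0
s2 (pos 2,3,6,7,10,11,14,15,18,19,22,23,26,27,30,31): 0⊕1⊕0⊕1⊕1⊕0⊕0⊕0⊕0⊕1⊕0⊕1⊕1⊕0⊕0⊕0 = 0
s4 (pos 4,5,6,7,12,13,14,15,20,21,22,23,28,29,30,31): 0⊕0⊕0⊕1⊕1⊕1⊕0⊕0⊕0⊕1⊕0⊕1⊕1⊕1⊕0⊕0 = 1
s8 (pos 8,9,10,11,12,13,14,15,24,25,26,27,28,29,30,31): 1⊕1⊕1⊕0⊕1⊕1⊕0⊕0⊕1⊕0⊕1⊕0⊕1⊕1⊕0⊕0 = 1
s16 (pos 16,17,18,19,20,21,22,23,24,25,26,27,28,29,30,31): 1⊕0⊕0⊕1⊕0⊕1⊕0⊕1⊕1⊕0⊕1⊕0⊕1⊕1⊕0⊕0 = 0
Syndrome s16…s1 = 01100 → error at position 12.
Flip position 12: 0010001111011001001010110101100 → 0010001111001001001010110101100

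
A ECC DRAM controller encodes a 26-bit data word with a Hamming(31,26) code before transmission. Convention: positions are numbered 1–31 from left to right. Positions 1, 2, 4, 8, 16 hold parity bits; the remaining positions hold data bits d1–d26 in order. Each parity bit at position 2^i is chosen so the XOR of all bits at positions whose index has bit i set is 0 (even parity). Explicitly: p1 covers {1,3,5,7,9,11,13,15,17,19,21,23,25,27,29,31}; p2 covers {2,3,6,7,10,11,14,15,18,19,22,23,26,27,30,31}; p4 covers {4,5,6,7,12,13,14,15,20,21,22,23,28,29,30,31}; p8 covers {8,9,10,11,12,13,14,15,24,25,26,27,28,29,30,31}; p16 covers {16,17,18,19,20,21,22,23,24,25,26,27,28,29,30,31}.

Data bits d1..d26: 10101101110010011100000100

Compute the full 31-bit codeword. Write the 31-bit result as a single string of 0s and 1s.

Place data at non-parity positions: p1 p2 1 p4 0 1 0 p8 1 1 0 1 1 1 0 p16 0 1 0 0 1 1 1 0 0 0 0 0 1 0 0
p1 (pos 1,3,5,7,9,11,13,15,17,19,21,23,25,27,29,31): XOR of data positions = 1⊕0⊕0⊕1⊕0⊕1⊕0⊕0⊕0⊕1⊕1⊕0⊕0⊕1⊕0 = 0
p2 (pos 2,3,6,7,10,11,14,15,18,19,22,23,26,27,30,31): XOR of data positions = 1⊕1⊕0⊕1⊕0⊕1⊕0⊕1⊕0⊕1⊕1⊕0⊕0⊕0⊕0 = 1
p4 (pos 4,5,6,7,12,13,14,15,20,21,22,23,28,29,30,31): XOR of data positions = 0⊕1⊕0⊕1⊕1⊕1⊕0⊕0⊕1⊕1⊕1⊕0⊕1⊕0⊕0 = 0
p8 (pos 8,9,10,11,12,13,14,15,24,25,26,27,28,29,30,31): XOR of data positions = 1⊕1⊕0⊕1⊕1⊕1⊕0⊕0⊕0⊕0⊕0⊕0⊕1⊕0⊕0 = 0
p16 (pos 16,17,18,19,20,21,22,23,24,25,26,27,28,29,30,31): XOR of data positions = 0⊕1⊕0⊕0⊕1⊕1⊕1⊕0⊕0⊕0⊕0⊕0⊕1⊕0⊕0 = 1
Codeword: 0110010011011101010011100000100

0110010011011101010011100000100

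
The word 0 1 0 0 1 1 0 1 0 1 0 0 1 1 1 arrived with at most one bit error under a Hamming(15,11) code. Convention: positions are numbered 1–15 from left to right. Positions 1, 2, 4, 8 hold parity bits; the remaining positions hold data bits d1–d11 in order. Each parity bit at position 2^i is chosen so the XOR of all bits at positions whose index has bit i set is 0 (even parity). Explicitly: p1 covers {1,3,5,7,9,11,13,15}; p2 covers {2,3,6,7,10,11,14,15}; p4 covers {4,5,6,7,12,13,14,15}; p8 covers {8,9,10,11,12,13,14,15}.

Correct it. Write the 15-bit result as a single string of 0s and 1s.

s1 (pos 1,3,5,7,9,11,13,15): 0⊕0⊕1⊕0⊕0⊕0⊕1⊕1 = 1
s2 (pos 2,3,6,7,10,11,14,15): 1⊕0⊕1⊕0⊕1⊕0⊕1⊕1 = 1
s4 (pos 4,5,6,7,12,13,14,15): 0⊕1⊕1⊕0⊕0⊕1⊕1⊕1 = 1
s8 (pos 8,9,10,11,12,13,14,15): 1⊕0⊕1⊕0⊕0⊕1⊕1⊕1 = 1
Syndrome s8…s1 = 1111 → error at position 15.
Flip position 15: 010011010100111 → 010011010100110

010011010100110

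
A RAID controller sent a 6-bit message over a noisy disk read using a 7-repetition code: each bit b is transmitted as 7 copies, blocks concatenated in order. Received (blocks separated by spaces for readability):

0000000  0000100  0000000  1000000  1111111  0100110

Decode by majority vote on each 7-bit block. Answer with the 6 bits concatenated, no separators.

Block 1 (0000000): 0 ones → 0
Block 2 (0000100): 1 one → 0
Block 3 (0000000): 0 ones → 0
Block 4 (1000000): 1 one → 0
Block 5 (1111111): 7 ones → 1
Block 6 (0100110): 3 ones → 0

000010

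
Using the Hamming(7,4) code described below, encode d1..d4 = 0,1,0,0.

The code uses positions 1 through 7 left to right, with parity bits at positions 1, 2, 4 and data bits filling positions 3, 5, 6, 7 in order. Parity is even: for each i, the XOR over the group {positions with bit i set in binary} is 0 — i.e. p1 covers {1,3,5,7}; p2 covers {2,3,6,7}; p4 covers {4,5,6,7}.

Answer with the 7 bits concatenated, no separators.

Place data at non-parity positions: p1 p2 0 p4 1 0 0
p1 (pos 1,3,5,7): XOR of data positions = 0⊕1⊕0 = 1
p2 (pos 2,3,6,7): XOR of data positions = 0⊕0⊕0 = 0
p4 (pos 4,5,6,7): XOR of data positions = 1⊕0⊕0 = 1
Codeword: 1001100

1001100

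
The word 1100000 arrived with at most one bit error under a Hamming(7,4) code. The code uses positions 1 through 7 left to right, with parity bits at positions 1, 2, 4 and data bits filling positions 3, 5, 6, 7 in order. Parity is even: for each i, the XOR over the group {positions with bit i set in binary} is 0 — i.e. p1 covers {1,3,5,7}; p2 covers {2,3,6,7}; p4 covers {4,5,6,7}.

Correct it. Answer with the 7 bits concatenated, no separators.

s1 (pos 1,3,5,7): 1⊕0⊕0⊕0 = 1
s2 (pos 2,3,6,7): 1⊕0⊕0⊕0 = 1
s4 (pos 4,5,6,7): 0⊕0⊕0⊕0 = 0
Syndrome s4…s1 = 011 → error at position 3.
Flip position 3: 1100000 → 1110000

1110000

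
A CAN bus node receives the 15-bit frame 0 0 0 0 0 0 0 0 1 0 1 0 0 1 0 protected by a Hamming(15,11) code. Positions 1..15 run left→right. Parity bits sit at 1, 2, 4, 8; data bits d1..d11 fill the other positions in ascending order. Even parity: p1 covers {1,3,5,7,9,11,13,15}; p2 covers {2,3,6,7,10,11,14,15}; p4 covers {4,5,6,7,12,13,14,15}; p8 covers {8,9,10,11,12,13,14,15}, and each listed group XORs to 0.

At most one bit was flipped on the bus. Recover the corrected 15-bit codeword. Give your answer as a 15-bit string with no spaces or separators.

000000001011010

s1 (pos 1,3,5,7,9,11,13,15): 0⊕0⊕0⊕0⊕1⊕1⊕0⊕0 = 0
s2 (pos 2,3,6,7,10,11,14,15): 0⊕0⊕0⊕0⊕0⊕1⊕1⊕0 = 0
s4 (pos 4,5,6,7,12,13,14,15): 0⊕0⊕0⊕0⊕0⊕0⊕1⊕0 = 1
s8 (pos 8,9,10,11,12,13,14,15): 0⊕1⊕0⊕1⊕0⊕0⊕1⊕0 = 1
Syndrome s8…s1 = 1100 → error at position 12.
Flip position 12: 000000001010010 → 000000001011010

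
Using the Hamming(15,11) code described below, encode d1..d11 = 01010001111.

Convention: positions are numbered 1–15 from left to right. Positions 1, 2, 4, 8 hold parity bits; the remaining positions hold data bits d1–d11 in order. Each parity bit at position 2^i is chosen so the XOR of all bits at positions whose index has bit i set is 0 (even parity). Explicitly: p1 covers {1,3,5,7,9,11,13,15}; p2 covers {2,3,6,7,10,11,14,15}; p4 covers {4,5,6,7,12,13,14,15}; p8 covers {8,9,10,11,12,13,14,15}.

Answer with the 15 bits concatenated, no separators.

010010100001111

Place data at non-parity positions: p1 p2 0 p4 1 0 1 p8 0 0 0 1 1 1 1
p1 (pos 1,3,5,7,9,11,13,15): XOR of data positions = 0⊕1⊕1⊕0⊕0⊕1⊕1 = 0
p2 (pos 2,3,6,7,10,11,14,15): XOR of data positions = 0⊕0⊕1⊕0⊕0⊕1⊕1 = 1
p4 (pos 4,5,6,7,12,13,14,15): XOR of data positions = 1⊕0⊕1⊕1⊕1⊕1⊕1 = 0
p8 (pos 8,9,10,11,12,13,14,15): XOR of data positions = 0⊕0⊕0⊕1⊕1⊕1⊕1 = 0
Codeword: 010010100001111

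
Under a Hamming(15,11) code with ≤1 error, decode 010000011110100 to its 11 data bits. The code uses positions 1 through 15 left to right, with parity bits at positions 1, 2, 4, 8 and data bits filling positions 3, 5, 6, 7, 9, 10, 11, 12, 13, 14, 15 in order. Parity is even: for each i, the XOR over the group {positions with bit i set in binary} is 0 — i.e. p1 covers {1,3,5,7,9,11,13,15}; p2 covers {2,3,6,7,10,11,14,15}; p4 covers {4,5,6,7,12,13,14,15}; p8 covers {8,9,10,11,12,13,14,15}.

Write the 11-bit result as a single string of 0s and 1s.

s1 (pos 1,3,5,7,9,11,13,15): 0⊕0⊕0⊕0⊕1⊕1⊕1⊕0 = 1
s2 (pos 2,3,6,7,10,11,14,15): 1⊕0⊕0⊕0⊕1⊕1⊕0⊕0 = 1
s4 (pos 4,5,6,7,12,13,14,15): 0⊕0⊕0⊕0⊕0⊕1⊕0⊕0 = 1
s8 (pos 8,9,10,11,12,13,14,15): 1⊕1⊕1⊕1⊕0⊕1⊕0⊕0 = 1
Syndrome s8…s1 = 1111 → error at position 15.
Flip position 15: 010000011110100 → 010000011110101
Read data bits from positions 3,5,6,7,9,10,11,12,13,14,15: 00001110101

00001110101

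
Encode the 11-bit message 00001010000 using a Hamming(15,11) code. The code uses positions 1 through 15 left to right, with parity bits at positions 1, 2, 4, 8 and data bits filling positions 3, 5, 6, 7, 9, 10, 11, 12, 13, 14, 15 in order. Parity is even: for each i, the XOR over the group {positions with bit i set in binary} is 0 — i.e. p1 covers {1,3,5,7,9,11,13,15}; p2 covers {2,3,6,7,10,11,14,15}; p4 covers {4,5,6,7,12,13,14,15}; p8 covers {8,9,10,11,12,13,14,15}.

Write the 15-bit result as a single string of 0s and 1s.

010000001010000

Place data at non-parity positions: p1 p2 0 p4 0 0 0 p8 1 0 1 0 0 0 0
p1 (pos 1,3,5,7,9,11,13,15): XOR of data positions = 0⊕0⊕0⊕1⊕1⊕0⊕0 = 0
p2 (pos 2,3,6,7,10,11,14,15): XOR of data positions = 0⊕0⊕0⊕0⊕1⊕0⊕0 = 1
p4 (pos 4,5,6,7,12,13,14,15): XOR of data positions = 0⊕0⊕0⊕0⊕0⊕0⊕0 = 0
p8 (pos 8,9,10,11,12,13,14,15): XOR of data positions = 1⊕0⊕1⊕0⊕0⊕0⊕0 = 0
Codeword: 010000001010000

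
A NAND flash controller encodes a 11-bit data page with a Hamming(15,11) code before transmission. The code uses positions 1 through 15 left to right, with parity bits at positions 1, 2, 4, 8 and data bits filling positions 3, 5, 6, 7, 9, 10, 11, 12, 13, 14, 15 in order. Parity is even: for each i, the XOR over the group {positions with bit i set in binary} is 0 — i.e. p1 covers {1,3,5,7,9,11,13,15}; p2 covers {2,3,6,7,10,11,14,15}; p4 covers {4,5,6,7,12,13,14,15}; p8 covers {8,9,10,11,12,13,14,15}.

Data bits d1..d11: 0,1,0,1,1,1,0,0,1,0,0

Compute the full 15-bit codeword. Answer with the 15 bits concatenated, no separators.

Place data at non-parity positions: p1 p2 0 p4 1 0 1 p8 1 1 0 0 1 0 0
p1 (pos 1,3,5,7,9,11,13,15): XOR of data positions = 0⊕1⊕1⊕1⊕0⊕1⊕0 = 0
p2 (pos 2,3,6,7,10,11,14,15): XOR of data positions = 0⊕0⊕1⊕1⊕0⊕0⊕0 = 0
p4 (pos 4,5,6,7,12,13,14,15): XOR of data positions = 1⊕0⊕1⊕0⊕1⊕0⊕0 = 1
p8 (pos 8,9,10,11,12,13,14,15): XOR of data positions = 1⊕1⊕0⊕0⊕1⊕0⊕0 = 1
Codeword: 000110111100100

000110111100100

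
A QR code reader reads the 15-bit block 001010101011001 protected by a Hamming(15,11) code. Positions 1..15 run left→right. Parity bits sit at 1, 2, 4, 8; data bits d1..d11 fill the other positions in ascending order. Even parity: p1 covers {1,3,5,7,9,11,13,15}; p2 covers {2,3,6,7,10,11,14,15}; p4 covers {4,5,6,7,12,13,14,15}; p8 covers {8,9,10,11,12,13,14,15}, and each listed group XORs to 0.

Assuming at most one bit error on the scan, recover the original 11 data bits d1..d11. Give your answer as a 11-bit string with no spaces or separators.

11011011001

s1 (pos 1,3,5,7,9,11,13,15): 0⊕1⊕1⊕1⊕1⊕1⊕0⊕1 = 0
s2 (pos 2,3,6,7,10,11,14,15): 0⊕1⊕0⊕1⊕0⊕1⊕0⊕1 = 0
s4 (pos 4,5,6,7,12,13,14,15): 0⊕1⊕0⊕1⊕1⊕0⊕0⊕1 = 0
s8 (pos 8,9,10,11,12,13,14,15): 0⊕1⊕0⊕1⊕1⊕0⊕0⊕1 = 0
Syndrome s8…s1 = 0000 → no error.
Read data bits from positions 3,5,6,7,9,10,11,12,13,14,15: 11011011001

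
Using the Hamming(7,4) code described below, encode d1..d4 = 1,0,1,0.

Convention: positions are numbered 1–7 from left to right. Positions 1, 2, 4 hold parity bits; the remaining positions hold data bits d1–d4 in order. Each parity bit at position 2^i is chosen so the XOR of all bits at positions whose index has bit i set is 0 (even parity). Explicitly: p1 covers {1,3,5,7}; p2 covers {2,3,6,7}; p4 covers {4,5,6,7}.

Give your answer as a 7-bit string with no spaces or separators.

1011010

Place data at non-parity positions: p1 p2 1 p4 0 1 0
p1 (pos 1,3,5,7): XOR of data positions = 1⊕0⊕0 = 1
p2 (pos 2,3,6,7): XOR of data positions = 1⊕1⊕0 = 0
p4 (pos 4,5,6,7): XOR of data positions = 0⊕1⊕0 = 1
Codeword: 1011010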